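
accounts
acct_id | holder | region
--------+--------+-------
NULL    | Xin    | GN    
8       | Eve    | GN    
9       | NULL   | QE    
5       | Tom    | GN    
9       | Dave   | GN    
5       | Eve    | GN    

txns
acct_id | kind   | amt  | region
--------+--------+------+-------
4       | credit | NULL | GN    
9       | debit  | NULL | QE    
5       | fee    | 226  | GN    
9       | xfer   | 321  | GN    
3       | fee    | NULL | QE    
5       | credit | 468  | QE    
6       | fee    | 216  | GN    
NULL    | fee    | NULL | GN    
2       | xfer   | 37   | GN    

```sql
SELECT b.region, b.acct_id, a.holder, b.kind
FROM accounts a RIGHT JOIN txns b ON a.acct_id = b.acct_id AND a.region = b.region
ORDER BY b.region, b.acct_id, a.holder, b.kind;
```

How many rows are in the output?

RIGHT JOIN keeps every row from `txns`; unmatched rows get NULL for `accounts`'s columns.
Matching on a.acct_id = b.acct_id AND a.region = b.region. A NULL in a compared column never satisfies the condition.
- acct_id=NULL, region=GN: no matching b row.
- acct_id=8, region=GN: no matching b row.
- acct_id=9, region=QE: 1 matching b row(s), so 1 row(s) emitted.
- acct_id=5, region=GN: 1 matching b row(s), so 1 row(s) emitted.
- acct_id=9, region=GN: 1 matching b row(s), so 1 row(s) emitted.
- acct_id=5, region=GN: 1 matching b row(s), so 1 row(s) emitted.
- 6 b row(s) had no a match → kept, a columns NULL.
Total: 4 matched + 6 padded = 10 rows.

10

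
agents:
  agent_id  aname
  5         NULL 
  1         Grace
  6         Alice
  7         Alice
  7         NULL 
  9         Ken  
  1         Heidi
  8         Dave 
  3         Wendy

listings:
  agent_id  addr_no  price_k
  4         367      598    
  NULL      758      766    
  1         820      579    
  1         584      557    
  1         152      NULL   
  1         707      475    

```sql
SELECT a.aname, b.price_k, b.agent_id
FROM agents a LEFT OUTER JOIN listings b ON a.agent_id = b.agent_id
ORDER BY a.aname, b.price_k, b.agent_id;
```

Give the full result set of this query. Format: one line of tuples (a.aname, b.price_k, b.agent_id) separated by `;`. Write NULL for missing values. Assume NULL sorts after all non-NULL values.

(Alice, NULL, NULL); (Alice, NULL, NULL); (Dave, NULL, NULL); (Grace, 475, 1); (Grace, 557, 1); (Grace, 579, 1); (Grace, NULL, 1); (Heidi, 475, 1); (Heidi, 557, 1); (Heidi, 579, 1); (Heidi, NULL, 1); (Ken, NULL, NULL); (Wendy, NULL, NULL); (NULL, NULL, NULL); (NULL, NULL, NULL)

LEFT JOIN keeps every row from `agents`; unmatched rows get NULL for `listings`'s columns.
Matching on a.agent_id = b.agent_id. A NULL in a compared column never satisfies the condition.
- agent_id=5: no b row matches, row kept with b columns NULL.
- agent_id=1: 4 matching b row(s), so 4 row(s) emitted.
- agent_id=6: no b row matches, row kept with b columns NULL.
- agent_id=7: no b row matches, row kept with b columns NULL.
- agent_id=7: no b row matches, row kept with b columns NULL.
- agent_id=9: no b row matches, row kept with b columns NULL.
- agent_id=1: 4 matching b row(s), so 4 row(s) emitted.
- agent_id=8: no b row matches, row kept with b columns NULL.
- agent_id=3: no b row matches, row kept with b columns NULL.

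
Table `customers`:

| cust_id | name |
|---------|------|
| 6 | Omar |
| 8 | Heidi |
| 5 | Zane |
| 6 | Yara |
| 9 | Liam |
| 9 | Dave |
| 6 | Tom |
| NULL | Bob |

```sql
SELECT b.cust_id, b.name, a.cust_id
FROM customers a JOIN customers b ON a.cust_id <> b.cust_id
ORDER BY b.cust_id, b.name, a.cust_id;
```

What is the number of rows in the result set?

INNER JOIN keeps only pairs where the ON condition holds.
Matching on a.cust_id <> b.cust_id. A NULL in a compared column never satisfies the condition.
Matched pairs: 34.
Total: 34 rows.

34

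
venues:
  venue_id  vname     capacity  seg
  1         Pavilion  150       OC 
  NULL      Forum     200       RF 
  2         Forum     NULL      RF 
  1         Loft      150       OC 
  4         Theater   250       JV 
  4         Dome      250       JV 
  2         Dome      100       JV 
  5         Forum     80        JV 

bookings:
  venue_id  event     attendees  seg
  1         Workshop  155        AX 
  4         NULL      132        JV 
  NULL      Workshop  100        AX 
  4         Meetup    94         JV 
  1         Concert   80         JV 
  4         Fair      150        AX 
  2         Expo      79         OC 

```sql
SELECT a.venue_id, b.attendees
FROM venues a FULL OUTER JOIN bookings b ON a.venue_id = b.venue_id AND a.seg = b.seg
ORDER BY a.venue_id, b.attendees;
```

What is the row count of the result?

FULL OUTER JOIN keeps every row from both sides; unmatched rows get NULL for the other side's columns.
Matching on a.venue_id = b.venue_id AND a.seg = b.seg. A NULL in a compared column never satisfies the condition.
- a (venue_id=1, seg=OC) has no partner → padded with NULL.
- a (venue_id=NULL, seg=RF) has no partner → padded with NULL.
- a (venue_id=2, seg=RF) has no partner → padded with NULL.
- a (venue_id=1, seg=OC) has no partner → padded with NULL.
- a (venue_id=4, seg=JV) pairs with 2 row(s) of b.
- a (venue_id=4, seg=JV) pairs with 2 row(s) of b.
- a (venue_id=2, seg=JV) has no partner → padded with NULL.
- a (venue_id=5, seg=JV) has no partner → padded with NULL.
- 5 row(s) from b found no a partner → padded with NULL.
Total: 4 matched + 11 padded = 15 rows.

15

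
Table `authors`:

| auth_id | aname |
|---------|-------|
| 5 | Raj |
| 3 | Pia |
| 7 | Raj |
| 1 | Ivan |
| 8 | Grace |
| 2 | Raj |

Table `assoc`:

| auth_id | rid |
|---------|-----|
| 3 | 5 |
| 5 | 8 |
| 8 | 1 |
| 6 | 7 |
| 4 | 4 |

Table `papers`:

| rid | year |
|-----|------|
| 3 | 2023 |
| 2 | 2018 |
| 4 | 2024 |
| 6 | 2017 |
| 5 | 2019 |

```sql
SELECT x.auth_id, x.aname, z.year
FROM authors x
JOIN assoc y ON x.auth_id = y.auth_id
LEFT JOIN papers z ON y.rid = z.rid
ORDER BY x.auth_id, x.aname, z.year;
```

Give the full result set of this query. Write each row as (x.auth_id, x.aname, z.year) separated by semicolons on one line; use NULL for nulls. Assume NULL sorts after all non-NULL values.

Joins associate left-to-right: authors INNER JOIN assoc on auth_id gives 3 intermediate row(s).
Then LEFT JOIN `papers z` on rid: each of those 3 rows is kept; rows whose y.rid has no match in z get NULL for z's columns.

(3, Pia, 2019); (5, Raj, NULL); (8, Grace, NULL)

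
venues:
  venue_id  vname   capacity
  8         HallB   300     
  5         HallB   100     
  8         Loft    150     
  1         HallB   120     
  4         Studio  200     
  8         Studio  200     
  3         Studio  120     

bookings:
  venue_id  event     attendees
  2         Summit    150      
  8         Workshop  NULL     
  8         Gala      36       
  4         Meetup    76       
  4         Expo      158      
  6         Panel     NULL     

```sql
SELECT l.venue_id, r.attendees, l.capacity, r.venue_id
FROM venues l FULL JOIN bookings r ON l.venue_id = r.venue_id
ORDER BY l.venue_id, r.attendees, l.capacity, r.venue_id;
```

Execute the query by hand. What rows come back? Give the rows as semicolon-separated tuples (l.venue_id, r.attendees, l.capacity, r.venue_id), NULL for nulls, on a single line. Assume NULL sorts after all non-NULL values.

(1, NULL, 120, NULL); (3, NULL, 120, NULL); (4, 76, 200, 4); (4, 158, 200, 4); (5, NULL, 100, NULL); (8, 36, 150, 8); (8, 36, 200, 8); (8, 36, 300, 8); (8, NULL, 150, 8); (8, NULL, 200, 8); (8, NULL, 300, 8); (NULL, 150, NULL, 2); (NULL, NULL, NULL, 6)

FULL OUTER JOIN keeps every row from both sides; unmatched rows get NULL for the other side's columns.
Matching on l.venue_id = r.venue_id.
- venue_id=8: 2 matching r row(s), so 2 row(s) emitted.
- venue_id=5: no r row matches, row kept with r columns NULL.
- venue_id=8: 2 matching r row(s), so 2 row(s) emitted.
- venue_id=1: no r row matches, row kept with r columns NULL.
- venue_id=4: 2 matching r row(s), so 2 row(s) emitted.
- venue_id=8: 2 matching r row(s), so 2 row(s) emitted.
- venue_id=3: no r row matches, row kept with r columns NULL.
- 2 r row(s) had no l match → kept, l columns NULL.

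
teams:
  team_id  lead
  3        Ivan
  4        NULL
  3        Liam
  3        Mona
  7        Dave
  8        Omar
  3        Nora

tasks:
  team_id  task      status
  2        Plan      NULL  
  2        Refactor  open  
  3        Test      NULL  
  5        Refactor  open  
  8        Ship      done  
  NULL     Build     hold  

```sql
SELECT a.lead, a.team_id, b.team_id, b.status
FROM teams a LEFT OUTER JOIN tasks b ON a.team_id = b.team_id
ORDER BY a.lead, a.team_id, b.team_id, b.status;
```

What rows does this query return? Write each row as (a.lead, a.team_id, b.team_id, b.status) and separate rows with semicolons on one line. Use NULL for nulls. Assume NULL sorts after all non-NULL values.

LEFT JOIN keeps every row from `teams`; unmatched rows get NULL for `tasks`'s columns.
Matching on a.team_id = b.team_id. A NULL in a compared column never satisfies the condition.
Matched pairs: 5; unmatched a rows kept: 2.

(Dave, 7, NULL, NULL); (Ivan, 3, 3, NULL); (Liam, 3, 3, NULL); (Mona, 3, 3, NULL); (Nora, 3, 3, NULL); (Omar, 8, 8, done); (NULL, 4, NULL, NULL)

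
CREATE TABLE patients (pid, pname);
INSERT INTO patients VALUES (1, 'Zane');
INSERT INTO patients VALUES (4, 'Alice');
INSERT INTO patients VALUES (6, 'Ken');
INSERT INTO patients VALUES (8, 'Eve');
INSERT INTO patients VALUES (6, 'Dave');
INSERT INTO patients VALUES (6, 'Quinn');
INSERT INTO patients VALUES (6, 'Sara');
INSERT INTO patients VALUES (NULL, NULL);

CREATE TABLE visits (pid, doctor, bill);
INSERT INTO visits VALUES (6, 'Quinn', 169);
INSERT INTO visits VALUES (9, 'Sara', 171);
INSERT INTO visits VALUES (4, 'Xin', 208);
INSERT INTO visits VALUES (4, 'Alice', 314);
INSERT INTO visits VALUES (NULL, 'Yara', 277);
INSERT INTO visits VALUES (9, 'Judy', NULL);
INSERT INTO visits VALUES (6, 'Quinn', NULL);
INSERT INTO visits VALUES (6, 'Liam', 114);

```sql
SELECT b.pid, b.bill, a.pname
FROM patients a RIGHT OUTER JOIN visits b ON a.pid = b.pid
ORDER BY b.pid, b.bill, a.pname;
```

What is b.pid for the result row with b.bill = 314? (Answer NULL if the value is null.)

4

RIGHT JOIN keeps every row from `visits`; unmatched rows get NULL for `patients`'s columns.
Matching on a.pid = b.pid. A NULL in a compared column never satisfies the condition.
- a (pid=1) has no partner in b.
- a (pid=4) pairs with 2 row(s) of b.
- a (pid=6) pairs with 3 row(s) of b.
- a (pid=8) has no partner in b.
- a (pid=6) pairs with 3 row(s) of b.
- a (pid=6) pairs with 3 row(s) of b.
- a (pid=6) pairs with 3 row(s) of b.
- a (pid=NULL) has no partner in b.
- 3 b row(s) had no a match → kept, a columns NULL.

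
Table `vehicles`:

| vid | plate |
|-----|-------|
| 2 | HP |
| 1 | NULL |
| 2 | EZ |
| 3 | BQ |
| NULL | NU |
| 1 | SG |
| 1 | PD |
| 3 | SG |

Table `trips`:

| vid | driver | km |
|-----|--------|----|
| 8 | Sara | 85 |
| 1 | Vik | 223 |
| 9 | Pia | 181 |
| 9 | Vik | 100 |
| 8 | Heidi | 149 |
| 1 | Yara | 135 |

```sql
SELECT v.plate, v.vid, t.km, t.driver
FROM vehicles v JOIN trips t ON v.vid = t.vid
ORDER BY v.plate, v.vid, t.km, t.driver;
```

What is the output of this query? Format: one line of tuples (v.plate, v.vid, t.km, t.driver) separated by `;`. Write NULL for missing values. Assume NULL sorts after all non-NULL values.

INNER JOIN keeps only pairs where the ON condition holds.
Matching on v.vid = t.vid. A NULL in a compared column never satisfies the condition.
Matched pairs: 6.

(PD, 1, 135, Yara); (PD, 1, 223, Vik); (SG, 1, 135, Yara); (SG, 1, 223, Vik); (NULL, 1, 135, Yara); (NULL, 1, 223, Vik)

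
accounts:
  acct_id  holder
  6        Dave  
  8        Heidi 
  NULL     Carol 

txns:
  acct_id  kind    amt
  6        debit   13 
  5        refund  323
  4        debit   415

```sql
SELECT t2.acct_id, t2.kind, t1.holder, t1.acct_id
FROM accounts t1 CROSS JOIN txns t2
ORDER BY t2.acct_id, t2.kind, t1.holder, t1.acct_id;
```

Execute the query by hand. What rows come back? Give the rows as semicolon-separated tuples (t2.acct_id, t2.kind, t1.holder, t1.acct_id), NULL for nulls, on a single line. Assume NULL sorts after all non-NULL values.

(4, debit, Carol, NULL); (4, debit, Dave, 6); (4, debit, Heidi, 8); (5, refund, Carol, NULL); (5, refund, Dave, 6); (5, refund, Heidi, 8); (6, debit, Carol, NULL); (6, debit, Dave, 6); (6, debit, Heidi, 8)

CROSS JOIN pairs every row of `accounts` with every row of `txns`: 3 × 3 = 9 rows.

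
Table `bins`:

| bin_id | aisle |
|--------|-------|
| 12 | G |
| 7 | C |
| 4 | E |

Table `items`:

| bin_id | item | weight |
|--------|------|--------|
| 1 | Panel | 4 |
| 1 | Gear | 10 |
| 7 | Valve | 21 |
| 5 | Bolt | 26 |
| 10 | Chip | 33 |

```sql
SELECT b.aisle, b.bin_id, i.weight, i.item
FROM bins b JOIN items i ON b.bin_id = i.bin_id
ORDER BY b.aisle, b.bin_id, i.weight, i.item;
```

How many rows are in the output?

INNER JOIN keeps only pairs where the ON condition holds.
Matching on b.bin_id = i.bin_id.
Matched pairs: 1.
Total: 1 rows.

1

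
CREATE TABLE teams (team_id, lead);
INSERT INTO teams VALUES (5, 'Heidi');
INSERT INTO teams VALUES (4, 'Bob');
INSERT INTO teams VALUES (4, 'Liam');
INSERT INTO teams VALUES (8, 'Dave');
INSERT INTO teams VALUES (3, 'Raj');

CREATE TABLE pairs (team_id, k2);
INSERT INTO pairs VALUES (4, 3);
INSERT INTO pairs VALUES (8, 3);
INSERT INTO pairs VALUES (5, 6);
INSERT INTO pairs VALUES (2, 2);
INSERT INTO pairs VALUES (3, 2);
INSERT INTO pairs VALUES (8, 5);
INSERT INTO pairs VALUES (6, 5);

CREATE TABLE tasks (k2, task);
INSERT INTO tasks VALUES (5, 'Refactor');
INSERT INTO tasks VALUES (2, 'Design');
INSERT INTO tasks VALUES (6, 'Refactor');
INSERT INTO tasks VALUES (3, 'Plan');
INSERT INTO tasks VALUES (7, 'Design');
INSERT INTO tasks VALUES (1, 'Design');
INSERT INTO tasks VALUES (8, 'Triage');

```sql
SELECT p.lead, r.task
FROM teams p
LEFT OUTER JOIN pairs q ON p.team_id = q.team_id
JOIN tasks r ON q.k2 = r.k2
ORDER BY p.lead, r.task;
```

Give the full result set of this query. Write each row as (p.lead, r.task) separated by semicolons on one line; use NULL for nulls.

Step 1 — p LEFT JOIN q on team_id → 6 row(s).
Then INNER JOIN `tasks r` on k2: keep only rows whose q.k2 appears in r.

(Bob, Plan); (Dave, Plan); (Dave, Refactor); (Heidi, Refactor); (Liam, Plan); (Raj, Design)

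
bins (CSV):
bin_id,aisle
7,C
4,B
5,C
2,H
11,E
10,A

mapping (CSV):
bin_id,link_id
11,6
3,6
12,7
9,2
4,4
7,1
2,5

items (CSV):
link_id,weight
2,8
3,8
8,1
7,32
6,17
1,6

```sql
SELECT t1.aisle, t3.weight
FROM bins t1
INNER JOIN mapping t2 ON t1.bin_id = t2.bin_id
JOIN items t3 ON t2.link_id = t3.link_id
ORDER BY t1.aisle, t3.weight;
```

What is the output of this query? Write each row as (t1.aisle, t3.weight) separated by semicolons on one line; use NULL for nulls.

(C, 6); (E, 17)

Evaluate left to right. First `bins t1 INNER JOIN mapping t2` on bin_id: 4 row(s).
Then INNER JOIN `items t3` on link_id: keep only rows whose t2.link_id appears in t3.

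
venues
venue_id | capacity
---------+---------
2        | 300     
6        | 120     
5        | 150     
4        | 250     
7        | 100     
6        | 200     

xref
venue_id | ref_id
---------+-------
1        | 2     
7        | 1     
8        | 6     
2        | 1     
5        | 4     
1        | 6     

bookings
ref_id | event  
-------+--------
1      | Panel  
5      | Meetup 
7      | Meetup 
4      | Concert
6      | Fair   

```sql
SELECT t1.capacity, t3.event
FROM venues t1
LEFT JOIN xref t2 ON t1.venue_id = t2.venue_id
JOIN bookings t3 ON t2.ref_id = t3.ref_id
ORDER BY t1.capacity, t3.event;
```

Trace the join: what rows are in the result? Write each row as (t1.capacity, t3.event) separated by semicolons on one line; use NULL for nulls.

(100, Panel); (150, Concert); (300, Panel)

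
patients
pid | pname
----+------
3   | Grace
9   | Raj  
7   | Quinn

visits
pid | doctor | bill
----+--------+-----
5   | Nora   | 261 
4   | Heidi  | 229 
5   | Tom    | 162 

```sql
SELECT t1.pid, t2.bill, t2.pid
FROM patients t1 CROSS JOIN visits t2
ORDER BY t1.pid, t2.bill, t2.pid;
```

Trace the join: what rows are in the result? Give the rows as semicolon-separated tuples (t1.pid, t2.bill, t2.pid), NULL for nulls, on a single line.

CROSS JOIN pairs every row of `patients` with every row of `visits`: 3 × 3 = 9 rows.
After projecting and ordering:
t1.pid | t2.bill | t2.pid
3 | 162 | 5
3 | 229 | 4
3 | 261 | 5
7 | 162 | 5
7 | 229 | 4
7 | 261 | 5
9 | 162 | 5
9 | 229 | 4
9 | 261 | 5

(3, 162, 5); (3, 229, 4); (3, 261, 5); (7, 162, 5); (7, 229, 4); (7, 261, 5); (9, 162, 5); (9, 229, 4); (9, 261, 5)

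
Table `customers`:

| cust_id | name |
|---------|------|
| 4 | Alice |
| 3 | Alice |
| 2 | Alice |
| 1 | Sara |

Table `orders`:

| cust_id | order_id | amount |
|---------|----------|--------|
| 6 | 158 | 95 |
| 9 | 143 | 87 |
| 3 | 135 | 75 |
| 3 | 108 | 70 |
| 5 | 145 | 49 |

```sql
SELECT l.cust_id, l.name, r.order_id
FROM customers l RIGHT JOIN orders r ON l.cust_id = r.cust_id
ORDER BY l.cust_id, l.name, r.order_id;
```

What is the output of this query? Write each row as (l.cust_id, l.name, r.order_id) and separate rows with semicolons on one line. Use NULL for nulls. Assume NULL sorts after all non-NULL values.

(3, Alice, 108); (3, Alice, 135); (NULL, NULL, 143); (NULL, NULL, 145); (NULL, NULL, 158)

RIGHT JOIN keeps every row from `orders`; unmatched rows get NULL for `customers`'s columns.
Matching on l.cust_id = r.cust_id.
- l[0] cust_id=4 → no match.
- l[1] cust_id=3 → 2 match(es) in r → 2 row(s).
- l[2] cust_id=2 → no match.
- l[3] cust_id=1 → no match.
- 3 r row(s) had no l match → kept, l columns NULL.
After projecting and ordering:
l.cust_id | l.name | r.order_id
3 | Alice | 108
3 | Alice | 135
NULL | NULL | 143
NULL | NULL | 145
NULL | NULL | 158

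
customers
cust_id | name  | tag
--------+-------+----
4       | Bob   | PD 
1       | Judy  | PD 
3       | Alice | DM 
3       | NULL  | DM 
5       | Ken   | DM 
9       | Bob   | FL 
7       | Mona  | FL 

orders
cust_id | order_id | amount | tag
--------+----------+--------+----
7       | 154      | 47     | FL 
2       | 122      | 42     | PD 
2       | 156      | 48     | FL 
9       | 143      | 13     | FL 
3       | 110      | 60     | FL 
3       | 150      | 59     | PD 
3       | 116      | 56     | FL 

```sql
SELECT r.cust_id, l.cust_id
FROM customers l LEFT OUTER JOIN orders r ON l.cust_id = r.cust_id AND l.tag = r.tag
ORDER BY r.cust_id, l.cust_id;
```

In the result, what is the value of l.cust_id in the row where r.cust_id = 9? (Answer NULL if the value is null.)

9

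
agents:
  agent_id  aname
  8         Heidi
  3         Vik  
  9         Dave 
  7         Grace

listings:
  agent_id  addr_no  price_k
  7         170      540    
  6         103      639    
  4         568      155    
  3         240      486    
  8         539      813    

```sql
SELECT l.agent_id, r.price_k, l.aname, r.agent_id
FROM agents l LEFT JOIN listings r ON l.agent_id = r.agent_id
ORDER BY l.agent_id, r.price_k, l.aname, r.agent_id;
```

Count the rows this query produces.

LEFT JOIN keeps every row from `agents`; unmatched rows get NULL for `listings`'s columns.
Matching on l.agent_id = r.agent_id.
Matched pairs: 3; unmatched l rows kept: 1.
Total: 3 matched + 1 padded = 4 rows.

4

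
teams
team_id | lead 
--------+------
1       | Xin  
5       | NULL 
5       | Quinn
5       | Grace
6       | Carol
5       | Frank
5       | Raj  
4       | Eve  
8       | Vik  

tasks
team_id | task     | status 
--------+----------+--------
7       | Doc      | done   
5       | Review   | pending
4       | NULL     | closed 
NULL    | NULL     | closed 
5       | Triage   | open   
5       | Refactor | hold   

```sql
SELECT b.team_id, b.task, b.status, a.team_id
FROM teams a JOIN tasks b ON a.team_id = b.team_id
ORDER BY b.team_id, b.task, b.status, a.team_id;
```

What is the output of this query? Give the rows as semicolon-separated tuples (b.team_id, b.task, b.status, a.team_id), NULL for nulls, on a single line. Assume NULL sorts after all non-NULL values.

(4, NULL, closed, 4); (5, Refactor, hold, 5); (5, Refactor, hold, 5); (5, Refactor, hold, 5); (5, Refactor, hold, 5); (5, Refactor, hold, 5); (5, Review, pending, 5); (5, Review, pending, 5); (5, Review, pending, 5); (5, Review, pending, 5); (5, Review, pending, 5); (5, Triage, open, 5); (5, Triage, open, 5); (5, Triage, open, 5); (5, Triage, open, 5); (5, Triage, open, 5)

INNER JOIN keeps only pairs where the ON condition holds.
Matching on a.team_id = b.team_id. A NULL in a compared column never satisfies the condition.
- a (team_id=1) has no partner → excluded.
- a (team_id=5) pairs with 3 row(s) of b.
- a (team_id=5) pairs with 3 row(s) of b.
- a (team_id=5) pairs with 3 row(s) of b.
- a (team_id=6) has no partner → excluded.
- a (team_id=5) pairs with 3 row(s) of b.
- a (team_id=5) pairs with 3 row(s) of b.
- a (team_id=4) pairs with 1 row(s) of b.
- a (team_id=8) has no partner → excluded.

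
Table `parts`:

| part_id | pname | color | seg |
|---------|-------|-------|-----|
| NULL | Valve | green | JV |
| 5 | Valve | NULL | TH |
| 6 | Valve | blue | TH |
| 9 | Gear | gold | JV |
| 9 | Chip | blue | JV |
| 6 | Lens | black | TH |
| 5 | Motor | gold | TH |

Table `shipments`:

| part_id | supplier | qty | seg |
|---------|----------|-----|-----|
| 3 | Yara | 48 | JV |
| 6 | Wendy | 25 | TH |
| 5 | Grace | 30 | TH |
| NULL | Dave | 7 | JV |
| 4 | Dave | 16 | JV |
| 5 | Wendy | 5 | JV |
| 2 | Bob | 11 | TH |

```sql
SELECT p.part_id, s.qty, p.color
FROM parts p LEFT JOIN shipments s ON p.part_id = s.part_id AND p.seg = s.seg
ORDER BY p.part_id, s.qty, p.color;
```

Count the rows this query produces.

7

LEFT JOIN keeps every row from `parts`; unmatched rows get NULL for `shipments`'s columns.
Matching on p.part_id = s.part_id AND p.seg = s.seg. A NULL in a compared column never satisfies the condition.
- p row (part_id=NULL, seg=JV): no match → kept, s columns NULL.
- p row (part_id=5, seg=TH): matches 1 s row(s) → 1 output row(s).
- p row (part_id=6, seg=TH): matches 1 s row(s) → 1 output row(s).
- p row (part_id=9, seg=JV): no match → kept, s columns NULL.
- p row (part_id=9, seg=JV): no match → kept, s columns NULL.
- p row (part_id=6, seg=TH): matches 1 s row(s) → 1 output row(s).
- p row (part_id=5, seg=TH): matches 1 s row(s) → 1 output row(s).
Total: 4 matched + 3 padded = 7 rows.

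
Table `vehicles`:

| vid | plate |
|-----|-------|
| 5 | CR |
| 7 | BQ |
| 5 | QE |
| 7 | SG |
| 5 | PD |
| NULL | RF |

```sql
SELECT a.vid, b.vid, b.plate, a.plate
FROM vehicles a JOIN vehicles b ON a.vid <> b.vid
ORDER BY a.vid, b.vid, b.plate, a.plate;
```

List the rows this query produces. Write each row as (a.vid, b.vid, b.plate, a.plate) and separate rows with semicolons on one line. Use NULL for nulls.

(5, 7, BQ, CR); (5, 7, BQ, PD); (5, 7, BQ, QE); (5, 7, SG, CR); (5, 7, SG, PD); (5, 7, SG, QE); (7, 5, CR, BQ); (7, 5, CR, SG); (7, 5, PD, BQ); (7, 5, PD, SG); (7, 5, QE, BQ); (7, 5, QE, SG)

INNER JOIN keeps only pairs where the ON condition holds.
Matching on a.vid <> b.vid. A NULL in a compared column never satisfies the condition.
- a (vid=5) pairs with 2 row(s) of b.
- a (vid=7) pairs with 3 row(s) of b.
- a (vid=5) pairs with 2 row(s) of b.
- a (vid=7) pairs with 3 row(s) of b.
- a (vid=5) pairs with 2 row(s) of b.
- a (vid=NULL) has no partner → excluded.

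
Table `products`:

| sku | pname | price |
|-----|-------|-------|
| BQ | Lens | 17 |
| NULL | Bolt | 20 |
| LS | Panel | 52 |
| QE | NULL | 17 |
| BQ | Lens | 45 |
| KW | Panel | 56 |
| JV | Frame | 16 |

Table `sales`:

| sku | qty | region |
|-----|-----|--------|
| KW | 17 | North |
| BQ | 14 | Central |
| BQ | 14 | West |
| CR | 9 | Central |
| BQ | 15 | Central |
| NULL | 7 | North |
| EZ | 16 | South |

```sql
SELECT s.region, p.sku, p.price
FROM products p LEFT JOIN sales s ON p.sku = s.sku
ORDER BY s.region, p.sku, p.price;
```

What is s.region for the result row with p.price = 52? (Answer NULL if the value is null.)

LEFT JOIN keeps every row from `products`; unmatched rows get NULL for `sales`'s columns.
Matching on p.sku = s.sku. A NULL in a compared column never satisfies the condition.
Matched pairs: 7; unmatched p rows kept: 4.

NULL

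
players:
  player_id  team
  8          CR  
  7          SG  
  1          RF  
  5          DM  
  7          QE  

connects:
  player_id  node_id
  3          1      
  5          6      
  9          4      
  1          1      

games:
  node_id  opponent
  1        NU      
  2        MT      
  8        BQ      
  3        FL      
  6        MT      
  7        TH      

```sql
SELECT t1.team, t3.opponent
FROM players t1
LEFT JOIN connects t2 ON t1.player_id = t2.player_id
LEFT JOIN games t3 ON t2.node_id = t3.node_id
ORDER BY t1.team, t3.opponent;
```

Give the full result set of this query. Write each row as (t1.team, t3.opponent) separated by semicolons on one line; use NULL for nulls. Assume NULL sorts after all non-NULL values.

(CR, NULL); (DM, MT); (QE, NULL); (RF, NU); (SG, NULL)

Evaluate left to right. First `players t1 LEFT JOIN connects t2` on player_id: 5 row(s).
Then LEFT JOIN `games t3` on node_id: each of those 5 rows is kept; rows whose t2.node_id has no match in t3 get NULL for t3's columns.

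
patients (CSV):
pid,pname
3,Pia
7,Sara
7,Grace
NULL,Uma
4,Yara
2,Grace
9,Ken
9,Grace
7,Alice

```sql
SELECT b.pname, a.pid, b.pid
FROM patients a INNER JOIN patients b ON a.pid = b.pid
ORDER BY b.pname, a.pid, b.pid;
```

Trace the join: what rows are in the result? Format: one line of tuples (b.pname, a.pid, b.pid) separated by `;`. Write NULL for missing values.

(Alice, 7, 7); (Alice, 7, 7); (Alice, 7, 7); (Grace, 2, 2); (Grace, 7, 7); (Grace, 7, 7); (Grace, 7, 7); (Grace, 9, 9); (Grace, 9, 9); (Ken, 9, 9); (Ken, 9, 9); (Pia, 3, 3); (Sara, 7, 7); (Sara, 7, 7); (Sara, 7, 7); (Yara, 4, 4)

INNER JOIN keeps only pairs where the ON condition holds.
Matching on a.pid = b.pid. A NULL in a compared column never satisfies the condition.
Matched pairs: 16.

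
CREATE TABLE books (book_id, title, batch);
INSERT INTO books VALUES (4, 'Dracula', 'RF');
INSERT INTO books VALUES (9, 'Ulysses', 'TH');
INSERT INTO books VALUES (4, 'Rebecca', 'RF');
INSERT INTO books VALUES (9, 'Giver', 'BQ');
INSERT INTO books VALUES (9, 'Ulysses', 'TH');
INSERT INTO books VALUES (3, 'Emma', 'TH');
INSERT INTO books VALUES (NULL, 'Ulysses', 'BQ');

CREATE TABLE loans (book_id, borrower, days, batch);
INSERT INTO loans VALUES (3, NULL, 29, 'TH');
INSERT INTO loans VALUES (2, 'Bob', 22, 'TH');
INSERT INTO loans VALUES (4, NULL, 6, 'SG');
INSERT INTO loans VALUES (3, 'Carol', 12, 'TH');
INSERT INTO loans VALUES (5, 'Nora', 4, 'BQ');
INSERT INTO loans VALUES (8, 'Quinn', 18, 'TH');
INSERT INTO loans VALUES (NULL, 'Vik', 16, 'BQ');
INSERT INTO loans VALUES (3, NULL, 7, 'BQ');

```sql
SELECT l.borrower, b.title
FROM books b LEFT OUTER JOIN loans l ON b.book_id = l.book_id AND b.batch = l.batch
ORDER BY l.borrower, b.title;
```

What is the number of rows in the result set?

8

LEFT JOIN keeps every row from `books`; unmatched rows get NULL for `loans`'s columns.
Matching on b.book_id = l.book_id AND b.batch = l.batch. A NULL in a compared column never satisfies the condition.
- b (book_id=4, batch=RF) has no partner → padded with NULL.
- b (book_id=9, batch=TH) has no partner → padded with NULL.
- b (book_id=4, batch=RF) has no partner → padded with NULL.
- b (book_id=9, batch=BQ) has no partner → padded with NULL.
- b (book_id=9, batch=TH) has no partner → padded with NULL.
- b (book_id=3, batch=TH) pairs with 2 row(s) of l.
- b (book_id=NULL, batch=BQ) has no partner → padded with NULL.
Total: 2 matched + 6 padded = 8 rows.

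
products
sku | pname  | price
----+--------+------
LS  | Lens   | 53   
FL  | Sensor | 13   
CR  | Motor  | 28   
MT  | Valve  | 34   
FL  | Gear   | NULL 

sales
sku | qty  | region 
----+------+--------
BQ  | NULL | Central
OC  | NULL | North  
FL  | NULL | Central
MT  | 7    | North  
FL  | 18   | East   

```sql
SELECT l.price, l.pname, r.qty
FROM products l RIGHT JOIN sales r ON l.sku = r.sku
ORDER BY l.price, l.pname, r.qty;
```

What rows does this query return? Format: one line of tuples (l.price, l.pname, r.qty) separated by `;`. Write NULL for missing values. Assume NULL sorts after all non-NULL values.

(13, Sensor, 18); (13, Sensor, NULL); (34, Valve, 7); (NULL, Gear, 18); (NULL, Gear, NULL); (NULL, NULL, NULL); (NULL, NULL, NULL)

RIGHT JOIN keeps every row from `sales`; unmatched rows get NULL for `products`'s columns.
Matching on l.sku = r.sku.
- l[0] sku=LS → no match.
- l[1] sku=FL → 2 match(es) in r → 2 row(s).
- l[2] sku=CR → no match.
- l[3] sku=MT → 1 match(es) in r → 1 row(s).
- l[4] sku=FL → 2 match(es) in r → 2 row(s).
- 2 row(s) from r found no l partner → padded with NULL.
After projecting and ordering:
l.price | l.pname | r.qty
13 | Sensor | 18
13 | Sensor | NULL
34 | Valve | 7
NULL | Gear | 18
NULL | Gear | NULL
NULL | NULL | NULL
NULL | NULL | NULL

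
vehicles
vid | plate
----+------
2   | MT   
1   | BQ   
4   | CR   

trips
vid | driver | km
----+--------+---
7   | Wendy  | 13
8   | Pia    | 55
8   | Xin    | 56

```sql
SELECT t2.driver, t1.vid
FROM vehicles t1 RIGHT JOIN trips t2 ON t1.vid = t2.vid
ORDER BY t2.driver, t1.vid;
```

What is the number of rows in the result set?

RIGHT JOIN keeps every row from `trips`; unmatched rows get NULL for `vehicles`'s columns.
Matching on t1.vid = t2.vid.
- t1 row (vid=2): no match.
- t1 row (vid=1): no match.
- t1 row (vid=4): no match.
- plus 3 unmatched t2 row(s), each kept with NULL t1 columns.
Total: 0 matched + 3 padded = 3 rows.

3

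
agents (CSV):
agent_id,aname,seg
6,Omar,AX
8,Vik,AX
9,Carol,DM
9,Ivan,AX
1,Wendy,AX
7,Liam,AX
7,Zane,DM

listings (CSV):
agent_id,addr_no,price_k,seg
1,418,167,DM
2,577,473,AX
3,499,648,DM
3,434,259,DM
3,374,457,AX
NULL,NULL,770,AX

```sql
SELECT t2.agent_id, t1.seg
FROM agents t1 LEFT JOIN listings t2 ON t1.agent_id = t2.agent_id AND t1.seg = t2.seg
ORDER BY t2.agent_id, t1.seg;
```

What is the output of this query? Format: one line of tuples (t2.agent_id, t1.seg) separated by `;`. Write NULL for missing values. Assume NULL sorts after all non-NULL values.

(NULL, AX); (NULL, AX); (NULL, AX); (NULL, AX); (NULL, AX); (NULL, DM); (NULL, DM)

LEFT JOIN keeps every row from `agents`; unmatched rows get NULL for `listings`'s columns.
Matching on t1.agent_id = t2.agent_id AND t1.seg = t2.seg. A NULL in a compared column never satisfies the condition.
Matched pairs: 0; unmatched t1 rows kept: 7.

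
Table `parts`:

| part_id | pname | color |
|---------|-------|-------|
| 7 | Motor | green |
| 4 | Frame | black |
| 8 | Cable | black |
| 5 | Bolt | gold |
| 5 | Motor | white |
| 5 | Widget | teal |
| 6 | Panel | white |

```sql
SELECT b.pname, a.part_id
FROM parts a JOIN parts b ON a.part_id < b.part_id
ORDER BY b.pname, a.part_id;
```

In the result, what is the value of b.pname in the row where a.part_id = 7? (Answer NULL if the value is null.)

Cable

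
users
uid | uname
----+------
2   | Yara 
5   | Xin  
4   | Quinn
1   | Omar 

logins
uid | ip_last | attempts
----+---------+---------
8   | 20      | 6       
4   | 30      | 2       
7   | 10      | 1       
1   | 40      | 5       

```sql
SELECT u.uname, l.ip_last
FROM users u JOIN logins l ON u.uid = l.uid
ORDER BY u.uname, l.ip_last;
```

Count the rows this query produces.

2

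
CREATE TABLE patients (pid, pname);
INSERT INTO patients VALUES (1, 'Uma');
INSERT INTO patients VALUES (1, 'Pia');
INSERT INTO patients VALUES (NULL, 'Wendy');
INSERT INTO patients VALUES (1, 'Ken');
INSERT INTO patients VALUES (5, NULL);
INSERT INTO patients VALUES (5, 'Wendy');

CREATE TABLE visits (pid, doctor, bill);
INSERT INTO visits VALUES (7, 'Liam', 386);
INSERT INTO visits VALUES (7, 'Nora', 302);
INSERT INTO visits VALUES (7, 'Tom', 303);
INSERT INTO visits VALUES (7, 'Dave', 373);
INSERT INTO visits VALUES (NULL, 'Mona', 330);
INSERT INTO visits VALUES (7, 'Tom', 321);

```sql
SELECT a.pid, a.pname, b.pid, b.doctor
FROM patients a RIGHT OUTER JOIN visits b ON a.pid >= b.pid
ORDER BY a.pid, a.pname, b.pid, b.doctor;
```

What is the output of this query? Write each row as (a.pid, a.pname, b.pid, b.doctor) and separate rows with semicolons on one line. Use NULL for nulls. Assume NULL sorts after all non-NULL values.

(NULL, NULL, 7, Dave); (NULL, NULL, 7, Liam); (NULL, NULL, 7, Nora); (NULL, NULL, 7, Tom); (NULL, NULL, 7, Tom); (NULL, NULL, NULL, Mona)

RIGHT JOIN keeps every row from `visits`; unmatched rows get NULL for `patients`'s columns.
Matching on a.pid >= b.pid. A NULL in a compared column never satisfies the condition.
- a[0] pid=1 → no match.
- a[1] pid=1 → no match.
- a[2] pid=NULL → no match.
- a[3] pid=1 → no match.
- a[4] pid=5 → no match.
- a[5] pid=5 → no match.
- 6 row(s) from b found no a partner → padded with NULL.
After projecting and ordering:
a.pid | a.pname | b.pid | b.doctor
NULL | NULL | 7 | Dave
NULL | NULL | 7 | Liam
NULL | NULL | 7 | Nora
NULL | NULL | 7 | Tom
NULL | NULL | 7 | Tom
NULL | NULL | NULL | Mona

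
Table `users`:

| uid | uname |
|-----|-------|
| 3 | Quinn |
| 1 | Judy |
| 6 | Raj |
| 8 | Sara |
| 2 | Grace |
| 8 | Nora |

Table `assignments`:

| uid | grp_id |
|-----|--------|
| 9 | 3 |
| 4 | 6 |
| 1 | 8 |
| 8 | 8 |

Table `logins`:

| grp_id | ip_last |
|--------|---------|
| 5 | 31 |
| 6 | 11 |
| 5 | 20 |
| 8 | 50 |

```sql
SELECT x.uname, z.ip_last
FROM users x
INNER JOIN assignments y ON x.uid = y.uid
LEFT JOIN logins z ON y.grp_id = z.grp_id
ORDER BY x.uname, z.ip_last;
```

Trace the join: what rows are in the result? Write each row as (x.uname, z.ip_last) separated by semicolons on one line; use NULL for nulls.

Step 1 — x INNER JOIN y on uid → 3 row(s).
Then LEFT JOIN `logins z` on grp_id: each of those 3 rows is kept; rows whose y.grp_id has no match in z get NULL for z's columns.

(Judy, 50); (Nora, 50); (Sara, 50)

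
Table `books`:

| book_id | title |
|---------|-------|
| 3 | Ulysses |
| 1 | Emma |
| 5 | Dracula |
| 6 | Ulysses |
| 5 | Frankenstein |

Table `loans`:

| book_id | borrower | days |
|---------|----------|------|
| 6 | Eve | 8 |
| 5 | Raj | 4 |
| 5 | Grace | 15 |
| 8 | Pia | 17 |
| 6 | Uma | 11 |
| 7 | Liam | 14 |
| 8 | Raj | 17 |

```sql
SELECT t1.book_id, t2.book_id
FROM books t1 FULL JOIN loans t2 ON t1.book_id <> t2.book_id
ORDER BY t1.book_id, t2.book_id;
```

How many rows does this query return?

FULL OUTER JOIN keeps every row from both sides; unmatched rows get NULL for the other side's columns.
Matching on t1.book_id <> t2.book_id.
- t1 (book_id=3) pairs with 7 row(s) of t2.
- t1 (book_id=1) pairs with 7 row(s) of t2.
- t1 (book_id=5) pairs with 5 row(s) of t2.
- t1 (book_id=6) pairs with 5 row(s) of t2.
- t1 (book_id=5) pairs with 5 row(s) of t2.
Total: 29 rows.

29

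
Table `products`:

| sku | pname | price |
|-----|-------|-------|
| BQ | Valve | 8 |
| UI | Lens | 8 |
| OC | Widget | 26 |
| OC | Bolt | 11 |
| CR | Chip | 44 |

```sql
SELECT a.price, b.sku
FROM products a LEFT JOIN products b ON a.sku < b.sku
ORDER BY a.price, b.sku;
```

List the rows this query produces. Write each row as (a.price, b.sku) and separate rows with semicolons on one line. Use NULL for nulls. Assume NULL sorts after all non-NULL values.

(8, CR); (8, OC); (8, OC); (8, UI); (8, NULL); (11, UI); (26, UI); (44, OC); (44, OC); (44, UI)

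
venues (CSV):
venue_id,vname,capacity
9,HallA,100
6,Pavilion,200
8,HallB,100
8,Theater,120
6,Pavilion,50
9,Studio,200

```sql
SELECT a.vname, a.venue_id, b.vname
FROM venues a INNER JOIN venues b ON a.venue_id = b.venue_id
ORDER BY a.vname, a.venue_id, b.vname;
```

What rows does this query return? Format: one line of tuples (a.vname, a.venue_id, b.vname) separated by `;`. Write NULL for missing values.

(HallA, 9, HallA); (HallA, 9, Studio); (HallB, 8, HallB); (HallB, 8, Theater); (Pavilion, 6, Pavilion); (Pavilion, 6, Pavilion); (Pavilion, 6, Pavilion); (Pavilion, 6, Pavilion); (Studio, 9, HallA); (Studio, 9, Studio); (Theater, 8, HallB); (Theater, 8, Theater)

INNER JOIN keeps only pairs where the ON condition holds.
Matching on a.venue_id = b.venue_id.
- venue_id=9: 2 matching b row(s), so 2 row(s) emitted.
- venue_id=6: 2 matching b row(s), so 2 row(s) emitted.
- venue_id=8: 2 matching b row(s), so 2 row(s) emitted.
- venue_id=8: 2 matching b row(s), so 2 row(s) emitted.
- venue_id=6: 2 matching b row(s), so 2 row(s) emitted.
- venue_id=9: 2 matching b row(s), so 2 row(s) emitted.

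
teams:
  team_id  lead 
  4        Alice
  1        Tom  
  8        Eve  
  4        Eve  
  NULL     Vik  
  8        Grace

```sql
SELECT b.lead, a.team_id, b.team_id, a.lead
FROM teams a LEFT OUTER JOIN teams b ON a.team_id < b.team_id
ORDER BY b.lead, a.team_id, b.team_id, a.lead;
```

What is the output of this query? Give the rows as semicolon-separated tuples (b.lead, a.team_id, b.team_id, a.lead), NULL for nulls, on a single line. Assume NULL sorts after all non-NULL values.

(Alice, 1, 4, Tom); (Eve, 1, 4, Tom); (Eve, 1, 8, Tom); (Eve, 4, 8, Alice); (Eve, 4, 8, Eve); (Grace, 1, 8, Tom); (Grace, 4, 8, Alice); (Grace, 4, 8, Eve); (NULL, 8, NULL, Eve); (NULL, 8, NULL, Grace); (NULL, NULL, NULL, Vik)

LEFT JOIN keeps every row from `teams a`; unmatched rows get NULL for `teams b`'s columns.
Matching on a.team_id < b.team_id. A NULL in a compared column never satisfies the condition.
Matched pairs: 8; unmatched a rows kept: 3.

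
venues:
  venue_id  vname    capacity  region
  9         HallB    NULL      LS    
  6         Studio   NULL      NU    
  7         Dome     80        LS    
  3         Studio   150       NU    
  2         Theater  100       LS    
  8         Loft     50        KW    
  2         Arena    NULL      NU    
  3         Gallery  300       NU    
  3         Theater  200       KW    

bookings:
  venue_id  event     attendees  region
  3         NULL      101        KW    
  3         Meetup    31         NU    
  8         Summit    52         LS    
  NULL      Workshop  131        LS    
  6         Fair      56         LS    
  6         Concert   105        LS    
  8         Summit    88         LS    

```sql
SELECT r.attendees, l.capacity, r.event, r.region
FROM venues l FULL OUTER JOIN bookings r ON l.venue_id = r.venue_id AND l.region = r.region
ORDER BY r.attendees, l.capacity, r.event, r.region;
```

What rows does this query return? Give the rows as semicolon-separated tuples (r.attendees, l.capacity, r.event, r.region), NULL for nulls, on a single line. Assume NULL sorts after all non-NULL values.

(31, 150, Meetup, NU); (31, 300, Meetup, NU); (52, NULL, Summit, LS); (56, NULL, Fair, LS); (88, NULL, Summit, LS); (101, 200, NULL, KW); (105, NULL, Concert, LS); (131, NULL, Workshop, LS); (NULL, 50, NULL, NULL); (NULL, 80, NULL, NULL); (NULL, 100, NULL, NULL); (NULL, NULL, NULL, NULL); (NULL, NULL, NULL, NULL); (NULL, NULL, NULL, NULL)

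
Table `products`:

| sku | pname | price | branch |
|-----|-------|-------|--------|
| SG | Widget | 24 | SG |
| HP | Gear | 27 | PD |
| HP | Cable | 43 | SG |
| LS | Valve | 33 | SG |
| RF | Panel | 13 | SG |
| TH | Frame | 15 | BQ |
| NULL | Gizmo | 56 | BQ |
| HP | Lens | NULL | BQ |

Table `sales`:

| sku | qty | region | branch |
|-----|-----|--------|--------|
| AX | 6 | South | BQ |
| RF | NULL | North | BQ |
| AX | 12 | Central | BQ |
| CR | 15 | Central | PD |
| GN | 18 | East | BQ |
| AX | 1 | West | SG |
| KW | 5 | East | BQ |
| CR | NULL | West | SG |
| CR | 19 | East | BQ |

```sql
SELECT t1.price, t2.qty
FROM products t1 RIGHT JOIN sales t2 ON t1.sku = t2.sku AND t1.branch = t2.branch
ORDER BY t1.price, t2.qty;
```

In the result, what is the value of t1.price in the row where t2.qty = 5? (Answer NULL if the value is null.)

NULL

RIGHT JOIN keeps every row from `sales`; unmatched rows get NULL for `products`'s columns.
Matching on t1.sku = t2.sku AND t1.branch = t2.branch. A NULL in a compared column never satisfies the condition.
Matched pairs: 0; unmatched t2 rows kept: 9.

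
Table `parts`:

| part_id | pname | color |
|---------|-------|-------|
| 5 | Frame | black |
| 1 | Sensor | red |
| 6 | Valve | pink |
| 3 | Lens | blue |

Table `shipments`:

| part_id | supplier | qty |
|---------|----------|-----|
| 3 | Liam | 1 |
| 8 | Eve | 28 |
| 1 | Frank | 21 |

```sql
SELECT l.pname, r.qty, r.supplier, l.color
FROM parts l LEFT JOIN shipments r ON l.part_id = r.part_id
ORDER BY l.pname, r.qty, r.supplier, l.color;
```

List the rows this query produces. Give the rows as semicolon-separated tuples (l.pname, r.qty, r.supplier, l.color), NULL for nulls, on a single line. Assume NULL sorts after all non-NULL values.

(Frame, NULL, NULL, black); (Lens, 1, Liam, blue); (Sensor, 21, Frank, red); (Valve, NULL, NULL, pink)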